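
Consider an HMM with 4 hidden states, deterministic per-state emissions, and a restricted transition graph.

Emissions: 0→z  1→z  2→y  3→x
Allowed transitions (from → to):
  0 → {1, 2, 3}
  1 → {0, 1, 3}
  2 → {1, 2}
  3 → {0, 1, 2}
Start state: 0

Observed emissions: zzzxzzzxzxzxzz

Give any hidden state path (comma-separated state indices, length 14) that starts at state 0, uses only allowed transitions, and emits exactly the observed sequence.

  t0 'z' -> {0,1}, take 0 (start)
  t1 'z' -> {0,1}, take 1 (0->1 ok)
  t2 'z' -> {0,1}, take 1 (1->1 ok)
  t3 'x' -> {3}, take 3 (1->3 ok)
  t4 'z' -> {0,1}, take 0 (3->0 ok)
  t5 'z' -> {0,1}, take 1 (0->1 ok)
  t6 'z' -> {0,1}, take 1 (1->1 ok)
  t7 'x' -> {3}, take 3 (1->3 ok)
  t8 'z' -> {0,1}, take 0 (3->0 ok)
  t9 'x' -> {3}, take 3 (0->3 ok)
  t10 'z' -> {0,1}, take 0 (3->0 ok)
  t11 'x' -> {3}, take 3 (0->3 ok)
  t12 'z' -> {0,1}, take 1 (3->1 ok)
  t13 'z' -> {0,1}, take 0 (1->0 ok)

0,1,1,3,0,1,1,3,0,3,0,3,1,0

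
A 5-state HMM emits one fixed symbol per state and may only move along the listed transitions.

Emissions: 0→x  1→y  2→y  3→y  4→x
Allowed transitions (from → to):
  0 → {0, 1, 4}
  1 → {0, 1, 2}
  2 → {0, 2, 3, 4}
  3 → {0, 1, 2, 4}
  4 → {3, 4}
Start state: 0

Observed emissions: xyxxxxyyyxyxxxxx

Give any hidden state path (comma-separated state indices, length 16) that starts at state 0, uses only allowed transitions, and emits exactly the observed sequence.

0,1,0,4,4,4,3,1,1,0,1,0,0,4,4,4

  [0] x  {0,4}  => 0  start
  [1] y  {1,2,3}  => 1  0->1 ok
  [2] x  {0,4}  => 0  1->0 ok
  [3] x  {0,4}  => 4  0->4 ok
  [4] x  {0,4}  => 4  4->4 ok
  [5] x  {0,4}  => 4  4->4 ok
  [6] y  {1,2,3}  => 3  4->3 ok
  [7] y  {1,2,3}  => 1  3->1 ok
  [8] y  {1,2,3}  => 1  1->1 ok
  [9] x  {0,4}  => 0  1->0 ok
  [10] y  {1,2,3}  => 1  0->1 ok
  [11] x  {0,4}  => 0  1->0 ok
  [12] x  {0,4}  => 0  0->0 ok
  [13] x  {0,4}  => 4  0->4 ok
  [14] x  {0,4}  => 4  4->4 ok
  [15] x  {0,4}  => 4  4->4 ok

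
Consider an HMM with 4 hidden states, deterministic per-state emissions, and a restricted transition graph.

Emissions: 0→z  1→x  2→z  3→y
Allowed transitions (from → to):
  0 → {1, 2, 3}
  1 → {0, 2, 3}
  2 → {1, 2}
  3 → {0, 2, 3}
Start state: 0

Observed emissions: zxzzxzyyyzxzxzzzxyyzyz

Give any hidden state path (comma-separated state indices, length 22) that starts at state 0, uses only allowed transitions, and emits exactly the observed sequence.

  0: obs=z cand={0,2} pick 0 [start]
  1: obs=x cand={1} pick 1 [0->1 ok]
  2: obs=z cand={0,2} pick 2 [1->2 ok]
  3: obs=z cand={0,2} pick 2 [2->2 ok]
  4: obs=x cand={1} pick 1 [2->1 ok]
  5: obs=z cand={0,2} pick 0 [1->0 ok]
  6: obs=y cand={3} pick 3 [0->3 ok]
  7: obs=y cand={3} pick 3 [3->3 ok]
  8: obs=y cand={3} pick 3 [3->3 ok]
  9: obs=z cand={0,2} pick 2 [3->2 ok]
  10: obs=x cand={1} pick 1 [2->1 ok]
  11: obs=z cand={0,2} pick 2 [1->2 ok]
  12: obs=x cand={1} pick 1 [2->1 ok]
  13: obs=z cand={0,2} pick 0 [1->0 ok]
  14: obs=z cand={0,2} pick 2 [0->2 ok]
  15: obs=z cand={0,2} pick 2 [2->2 ok]
  16: obs=x cand={1} pick 1 [2->1 ok]
  17: obs=y cand={3} pick 3 [1->3 ok]
  18: obs=y cand={3} pick 3 [3->3 ok]
  19: obs=z cand={0,2} pick 0 [3->0 ok]
  20: obs=y cand={3} pick 3 [0->3 ok]
  21: obs=z cand={0,2} pick 2 [3->2 ok]

0,1,2,2,1,0,3,3,3,2,1,2,1,0,2,2,1,3,3,0,3,2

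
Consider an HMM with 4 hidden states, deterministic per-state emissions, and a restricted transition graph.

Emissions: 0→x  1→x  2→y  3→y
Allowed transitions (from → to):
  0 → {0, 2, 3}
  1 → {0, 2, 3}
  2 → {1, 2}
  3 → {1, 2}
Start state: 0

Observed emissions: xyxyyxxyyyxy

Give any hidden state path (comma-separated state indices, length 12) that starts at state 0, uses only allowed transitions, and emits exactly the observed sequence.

  t0 'x' -> {0,1}, take 0 (start)
  t1 'y' -> {2,3}, take 2 (0->2 ok)
  t2 'x' -> {0,1}, take 1 (2->1 ok)
  t3 'y' -> {2,3}, take 3 (1->3 ok)
  t4 'y' -> {2,3}, take 2 (3->2 ok)
  t5 'x' -> {0,1}, take 1 (2->1 ok)
  t6 'x' -> {0,1}, take 0 (1->0 ok)
  t7 'y' -> {2,3}, take 2 (0->2 ok)
  t8 'y' -> {2,3}, take 2 (2->2 ok)
  t9 'y' -> {2,3}, take 2 (2->2 ok)
  t10 'x' -> {0,1}, take 1 (2->1 ok)
  t11 'y' -> {2,3}, take 3 (1->3 ok)

0,2,1,3,2,1,0,2,2,2,1,3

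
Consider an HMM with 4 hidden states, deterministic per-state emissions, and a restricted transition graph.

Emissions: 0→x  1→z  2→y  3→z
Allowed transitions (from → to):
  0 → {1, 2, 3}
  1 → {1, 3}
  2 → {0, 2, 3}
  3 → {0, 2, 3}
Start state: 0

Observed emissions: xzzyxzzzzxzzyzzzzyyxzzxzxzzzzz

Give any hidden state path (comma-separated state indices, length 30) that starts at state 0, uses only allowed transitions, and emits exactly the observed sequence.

0,1,3,2,0,3,3,3,3,0,3,3,2,3,3,3,3,2,2,0,3,3,0,3,0,1,1,1,1,3

  0: obs=x cand={0} pick 0 [start]
  1: obs=z cand={1,3} pick 1 [0->1 ok]
  2: obs=z cand={1,3} pick 3 [1->3 ok]
  3: obs=y cand={2} pick 2 [3->2 ok]
  4: obs=x cand={0} pick 0 [2->0 ok]
  5: obs=z cand={1,3} pick 3 [0->3 ok]
  6: obs=z cand={1,3} pick 3 [3->3 ok]
  7: obs=z cand={1,3} pick 3 [3->3 ok]
  8: obs=z cand={1,3} pick 3 [3->3 ok]
  9: obs=x cand={0} pick 0 [3->0 ok]
  10: obs=z cand={1,3} pick 3 [0->3 ok]
  11: obs=z cand={1,3} pick 3 [3->3 ok]
  12: obs=y cand={2} pick 2 [3->2 ok]
  13: obs=z cand={1,3} pick 3 [2->3 ok]
  14: obs=z cand={1,3} pick 3 [3->3 ok]
  15: obs=z cand={1,3} pick 3 [3->3 ok]
  16: obs=z cand={1,3} pick 3 [3->3 ok]
  17: obs=y cand={2} pick 2 [3->2 ok]
  18: obs=y cand={2} pick 2 [2->2 ok]
  19: obs=x cand={0} pick 0 [2->0 ok]
  20: obs=z cand={1,3} pick 3 [0->3 ok]
  21: obs=z cand={1,3} pick 3 [3->3 ok]
  22: obs=x cand={0} pick 0 [3->0 ok]
  23: obs=z cand={1,3} pick 3 [0->3 ok]
  24: obs=x cand={0} pick 0 [3->0 ok]
  25: obs=z cand={1,3} pick 1 [0->1 ok]
  26: obs=z cand={1,3} pick 1 [1->1 ok]
  27: obs=z cand={1,3} pick 1 [1->1 ok]
  28: obs=z cand={1,3} pick 1 [1->1 ok]
  29: obs=z cand={1,3} pick 3 [1->3 ok]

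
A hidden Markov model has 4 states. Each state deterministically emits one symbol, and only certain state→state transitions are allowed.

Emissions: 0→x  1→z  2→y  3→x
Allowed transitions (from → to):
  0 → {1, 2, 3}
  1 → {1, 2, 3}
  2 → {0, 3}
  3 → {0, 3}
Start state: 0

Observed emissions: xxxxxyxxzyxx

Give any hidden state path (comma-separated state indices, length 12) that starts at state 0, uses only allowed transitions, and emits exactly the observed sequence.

0,3,0,3,0,2,3,0,1,2,3,3

  [0] x  {0,3}  => 0  start
  [1] x  {0,3}  => 3  0->3 ok
  [2] x  {0,3}  => 0  3->0 ok
  [3] x  {0,3}  => 3  0->3 ok
  [4] x  {0,3}  => 0  3->0 ok
  [5] y  {2}  => 2  0->2 ok
  [6] x  {0,3}  => 3  2->3 ok
  [7] x  {0,3}  => 0  3->0 ok
  [8] z  {1}  => 1  0->1 ok
  [9] y  {2}  => 2  1->2 ok
  [10] x  {0,3}  => 3  2->3 ok
  [11] x  {0,3}  => 3  3->3 ok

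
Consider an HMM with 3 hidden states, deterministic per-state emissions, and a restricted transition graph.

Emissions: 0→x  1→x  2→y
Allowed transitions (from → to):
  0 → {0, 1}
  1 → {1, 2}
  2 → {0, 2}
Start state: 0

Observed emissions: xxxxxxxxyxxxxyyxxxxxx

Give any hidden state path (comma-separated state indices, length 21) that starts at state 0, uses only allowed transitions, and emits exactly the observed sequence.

  t0 'x' -> {0,1}, take 0 (start)
  t1 'x' -> {0,1}, take 0 (0->0 ok)
  t2 'x' -> {0,1}, take 0 (0->0 ok)
  t3 'x' -> {0,1}, take 0 (0->0 ok)
  t4 'x' -> {0,1}, take 0 (0->0 ok)
  t5 'x' -> {0,1}, take 1 (0->1 ok)
  t6 'x' -> {0,1}, take 1 (1->1 ok)
  t7 'x' -> {0,1}, take 1 (1->1 ok)
  t8 'y' -> {2}, take 2 (1->2 ok)
  t9 'x' -> {0,1}, take 0 (2->0 ok)
  t10 'x' -> {0,1}, take 1 (0->1 ok)
  t11 'x' -> {0,1}, take 1 (1->1 ok)
  t12 'x' -> {0,1}, take 1 (1->1 ok)
  t13 'y' -> {2}, take 2 (1->2 ok)
  t14 'y' -> {2}, take 2 (2->2 ok)
  t15 'x' -> {0,1}, take 0 (2->0 ok)
  t16 'x' -> {0,1}, take 0 (0->0 ok)
  t17 'x' -> {0,1}, take 1 (0->1 ok)
  t18 'x' -> {0,1}, take 1 (1->1 ok)
  t19 'x' -> {0,1}, take 1 (1->1 ok)
  t20 'x' -> {0,1}, take 1 (1->1 ok)

0,0,0,0,0,1,1,1,2,0,1,1,1,2,2,0,0,1,1,1,1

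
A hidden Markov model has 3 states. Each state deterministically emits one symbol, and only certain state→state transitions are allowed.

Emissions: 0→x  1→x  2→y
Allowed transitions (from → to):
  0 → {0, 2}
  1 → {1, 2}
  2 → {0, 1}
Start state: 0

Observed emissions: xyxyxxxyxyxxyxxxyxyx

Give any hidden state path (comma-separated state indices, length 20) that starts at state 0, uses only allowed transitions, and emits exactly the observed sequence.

  t0 'x' -> {0,1}, take 0 (start)
  t1 'y' -> {2}, take 2 (0->2 ok)
  t2 'x' -> {0,1}, take 0 (2->0 ok)
  t3 'y' -> {2}, take 2 (0->2 ok)
  t4 'x' -> {0,1}, take 0 (2->0 ok)
  t5 'x' -> {0,1}, take 0 (0->0 ok)
  t6 'x' -> {0,1}, take 0 (0->0 ok)
  t7 'y' -> {2}, take 2 (0->2 ok)
  t8 'x' -> {0,1}, take 1 (2->1 ok)
  t9 'y' -> {2}, take 2 (1->2 ok)
  t10 'x' -> {0,1}, take 1 (2->1 ok)
  t11 'x' -> {0,1}, take 1 (1->1 ok)
  t12 'y' -> {2}, take 2 (1->2 ok)
  t13 'x' -> {0,1}, take 1 (2->1 ok)
  t14 'x' -> {0,1}, take 1 (1->1 ok)
  t15 'x' -> {0,1}, take 1 (1->1 ok)
  t16 'y' -> {2}, take 2 (1->2 ok)
  t17 'x' -> {0,1}, take 1 (2->1 ok)
  t18 'y' -> {2}, take 2 (1->2 ok)
  t19 'x' -> {0,1}, take 1 (2->1 ok)

0,2,0,2,0,0,0,2,1,2,1,1,2,1,1,1,2,1,2,1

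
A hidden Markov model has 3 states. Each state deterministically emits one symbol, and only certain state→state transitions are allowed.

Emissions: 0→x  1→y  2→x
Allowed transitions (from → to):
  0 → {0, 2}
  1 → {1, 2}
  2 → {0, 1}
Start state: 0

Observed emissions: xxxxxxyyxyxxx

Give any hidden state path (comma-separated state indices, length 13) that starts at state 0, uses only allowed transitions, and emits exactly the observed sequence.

  pos 0: x in {0,2}, choose 0; start
  pos 1: x in {0,2}, choose 0; 0->0 ok
  pos 2: x in {0,2}, choose 0; 0->0 ok
  pos 3: x in {0,2}, choose 2; 0->2 ok
  pos 4: x in {0,2}, choose 0; 2->0 ok
  pos 5: x in {0,2}, choose 2; 0->2 ok
  pos 6: y in {1}, choose 1; 2->1 ok
  pos 7: y in {1}, choose 1; 1->1 ok
  pos 8: x in {0,2}, choose 2; 1->2 ok
  pos 9: y in {1}, choose 1; 2->1 ok
  pos 10: x in {0,2}, choose 2; 1->2 ok
  pos 11: x in {0,2}, choose 0; 2->0 ok
  pos 12: x in {0,2}, choose 0; 0->0 ok

0,0,0,2,0,2,1,1,2,1,2,0,0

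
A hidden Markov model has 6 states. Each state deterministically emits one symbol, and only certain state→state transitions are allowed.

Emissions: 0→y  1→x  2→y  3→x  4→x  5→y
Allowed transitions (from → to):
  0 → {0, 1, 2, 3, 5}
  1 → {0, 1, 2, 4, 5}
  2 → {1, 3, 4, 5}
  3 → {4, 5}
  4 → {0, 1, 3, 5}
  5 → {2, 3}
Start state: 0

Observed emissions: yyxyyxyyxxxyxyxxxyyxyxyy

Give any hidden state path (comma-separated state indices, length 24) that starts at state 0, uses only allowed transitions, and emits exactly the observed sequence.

0,2,4,5,2,4,0,2,3,4,1,2,1,5,3,4,1,0,2,4,5,3,5,2

  t0 'y' -> {0,2,5}, take 0 (start)
  t1 'y' -> {0,2,5}, take 2 (0->2 ok)
  t2 'x' -> {1,3,4}, take 4 (2->4 ok)
  t3 'y' -> {0,2,5}, take 5 (4->5 ok)
  t4 'y' -> {0,2,5}, take 2 (5->2 ok)
  t5 'x' -> {1,3,4}, take 4 (2->4 ok)
  t6 'y' -> {0,2,5}, take 0 (4->0 ok)
  t7 'y' -> {0,2,5}, take 2 (0->2 ok)
  t8 'x' -> {1,3,4}, take 3 (2->3 ok)
  t9 'x' -> {1,3,4}, take 4 (3->4 ok)
  t10 'x' -> {1,3,4}, take 1 (4->1 ok)
  t11 'y' -> {0,2,5}, take 2 (1->2 ok)
  t12 'x' -> {1,3,4}, take 1 (2->1 ok)
  t13 'y' -> {0,2,5}, take 5 (1->5 ok)
  t14 'x' -> {1,3,4}, take 3 (5->3 ok)
  t15 'x' -> {1,3,4}, take 4 (3->4 ok)
  t16 'x' -> {1,3,4}, take 1 (4->1 ok)
  t17 'y' -> {0,2,5}, take 0 (1->0 ok)
  t18 'y' -> {0,2,5}, take 2 (0->2 ok)
  t19 'x' -> {1,3,4}, take 4 (2->4 ok)
  t20 'y' -> {0,2,5}, take 5 (4->5 ok)
  t21 'x' -> {1,3,4}, take 3 (5->3 ok)
  t22 'y' -> {0,2,5}, take 5 (3->5 ok)
  t23 'y' -> {0,2,5}, take 2 (5->2 ok)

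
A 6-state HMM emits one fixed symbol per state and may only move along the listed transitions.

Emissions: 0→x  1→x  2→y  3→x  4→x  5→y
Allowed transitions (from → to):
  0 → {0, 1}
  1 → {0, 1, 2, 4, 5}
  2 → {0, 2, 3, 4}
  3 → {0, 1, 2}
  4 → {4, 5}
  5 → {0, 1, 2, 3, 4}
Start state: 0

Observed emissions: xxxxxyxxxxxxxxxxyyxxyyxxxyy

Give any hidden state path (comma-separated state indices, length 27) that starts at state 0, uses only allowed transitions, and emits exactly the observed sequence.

  [0] x  {0,1,3,4}  => 0  start
  [1] x  {0,1,3,4}  => 0  0->0 ok
  [2] x  {0,1,3,4}  => 1  0->1 ok
  [3] x  {0,1,3,4}  => 0  1->0 ok
  [4] x  {0,1,3,4}  => 1  0->1 ok
  [5] y  {2,5}  => 2  1->2 ok
  [6] x  {0,1,3,4}  => 3  2->3 ok
  [7] x  {0,1,3,4}  => 0  3->0 ok
  [8] x  {0,1,3,4}  => 0  0->0 ok
  [9] x  {0,1,3,4}  => 0  0->0 ok
  [10] x  {0,1,3,4}  => 0  0->0 ok
  [11] x  {0,1,3,4}  => 0  0->0 ok
  [12] x  {0,1,3,4}  => 0  0->0 ok
  [13] x  {0,1,3,4}  => 0  0->0 ok
  [14] x  {0,1,3,4}  => 1  0->1 ok
  [15] x  {0,1,3,4}  => 4  1->4 ok
  [16] y  {2,5}  => 5  4->5 ok
  [17] y  {2,5}  => 2  5->2 ok
  [18] x  {0,1,3,4}  => 3  2->3 ok
  [19] x  {0,1,3,4}  => 1  3->1 ok
  [20] y  {2,5}  => 2  1->2 ok
  [21] y  {2,5}  => 2  2->2 ok
  [22] x  {0,1,3,4}  => 0  2->0 ok
  [23] x  {0,1,3,4}  => 0  0->0 ok
  [24] x  {0,1,3,4}  => 1  0->1 ok
  [25] y  {2,5}  => 5  1->5 ok
  [26] y  {2,5}  => 2  5->2 ok

0,0,1,0,1,2,3,0,0,0,0,0,0,0,1,4,5,2,3,1,2,2,0,0,1,5,2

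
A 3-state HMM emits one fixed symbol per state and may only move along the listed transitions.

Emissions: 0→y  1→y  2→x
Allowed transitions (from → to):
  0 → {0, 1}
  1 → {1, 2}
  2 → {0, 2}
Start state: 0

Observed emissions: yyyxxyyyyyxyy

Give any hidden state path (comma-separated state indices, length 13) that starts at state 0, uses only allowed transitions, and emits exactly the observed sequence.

0,1,1,2,2,0,0,0,0,1,2,0,1

  0: obs=y cand={0,1} pick 0 [start]
  1: obs=y cand={0,1} pick 1 [0->1 ok]
  2: obs=y cand={0,1} pick 1 [1->1 ok]
  3: obs=x cand={2} pick 2 [1->2 ok]
  4: obs=x cand={2} pick 2 [2->2 ok]
  5: obs=y cand={0,1} pick 0 [2->0 ok]
  6: obs=y cand={0,1} pick 0 [0->0 ok]
  7: obs=y cand={0,1} pick 0 [0->0 ok]
  8: obs=y cand={0,1} pick 0 [0->0 ok]
  9: obs=y cand={0,1} pick 1 [0->1 ok]
  10: obs=x cand={2} pick 2 [1->2 ok]
  11: obs=y cand={0,1} pick 0 [2->0 ok]
  12: obs=y cand={0,1} pick 1 [0->1 ok]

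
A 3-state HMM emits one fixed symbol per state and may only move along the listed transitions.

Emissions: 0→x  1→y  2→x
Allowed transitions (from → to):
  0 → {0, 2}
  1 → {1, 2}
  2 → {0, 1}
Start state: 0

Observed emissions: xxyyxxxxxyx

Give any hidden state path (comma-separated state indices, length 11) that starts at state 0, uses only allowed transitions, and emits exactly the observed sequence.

  0: obs=x cand={0,2} pick 0 [start]
  1: obs=x cand={0,2} pick 2 [0->2 ok]
  2: obs=y cand={1} pick 1 [2->1 ok]
  3: obs=y cand={1} pick 1 [1->1 ok]
  4: obs=x cand={0,2} pick 2 [1->2 ok]
  5: obs=x cand={0,2} pick 0 [2->0 ok]
  6: obs=x cand={0,2} pick 0 [0->0 ok]
  7: obs=x cand={0,2} pick 0 [0->0 ok]
  8: obs=x cand={0,2} pick 2 [0->2 ok]
  9: obs=y cand={1} pick 1 [2->1 ok]
  10: obs=x cand={0,2} pick 2 [1->2 ok]

0,2,1,1,2,0,0,0,2,1,2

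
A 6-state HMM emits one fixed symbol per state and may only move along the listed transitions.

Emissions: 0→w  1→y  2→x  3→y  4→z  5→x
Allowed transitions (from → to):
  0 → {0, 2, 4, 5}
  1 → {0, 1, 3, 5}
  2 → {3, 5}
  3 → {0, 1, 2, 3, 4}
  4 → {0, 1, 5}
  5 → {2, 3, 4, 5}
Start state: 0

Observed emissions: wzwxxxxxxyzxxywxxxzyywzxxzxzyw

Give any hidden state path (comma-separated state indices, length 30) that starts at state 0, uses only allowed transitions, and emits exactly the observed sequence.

  0: obs=w cand={0} pick 0 [start]
  1: obs=z cand={4} pick 4 [0->4 ok]
  2: obs=w cand={0} pick 0 [4->0 ok]
  3: obs=x cand={2,5} pick 5 [0->5 ok]
  4: obs=x cand={2,5} pick 2 [5->2 ok]
  5: obs=x cand={2,5} pick 5 [2->5 ok]
  6: obs=x cand={2,5} pick 5 [5->5 ok]
  7: obs=x cand={2,5} pick 5 [5->5 ok]
  8: obs=x cand={2,5} pick 2 [5->2 ok]
  9: obs=y cand={1,3} pick 3 [2->3 ok]
  10: obs=z cand={4} pick 4 [3->4 ok]
  11: obs=x cand={2,5} pick 5 [4->5 ok]
  12: obs=x cand={2,5} pick 5 [5->5 ok]
  13: obs=y cand={1,3} pick 3 [5->3 ok]
  14: obs=w cand={0} pick 0 [3->0 ok]
  15: obs=x cand={2,5} pick 2 [0->2 ok]
  16: obs=x cand={2,5} pick 5 [2->5 ok]
  17: obs=x cand={2,5} pick 5 [5->5 ok]
  18: obs=z cand={4} pick 4 [5->4 ok]
  19: obs=y cand={1,3} pick 1 [4->1 ok]
  20: obs=y cand={1,3} pick 3 [1->3 ok]
  21: obs=w cand={0} pick 0 [3->0 ok]
  22: obs=z cand={4} pick 4 [0->4 ok]
  23: obs=x cand={2,5} pick 5 [4->5 ok]
  24: obs=x cand={2,5} pick 5 [5->5 ok]
  25: obs=z cand={4} pick 4 [5->4 ok]
  26: obs=x cand={2,5} pick 5 [4->5 ok]
  27: obs=z cand={4} pick 4 [5->4 ok]
  28: obs=y cand={1,3} pick 1 [4->1 ok]
  29: obs=w cand={0} pick 0 [1->0 ok]

0,4,0,5,2,5,5,5,2,3,4,5,5,3,0,2,5,5,4,1,3,0,4,5,5,4,5,4,1,0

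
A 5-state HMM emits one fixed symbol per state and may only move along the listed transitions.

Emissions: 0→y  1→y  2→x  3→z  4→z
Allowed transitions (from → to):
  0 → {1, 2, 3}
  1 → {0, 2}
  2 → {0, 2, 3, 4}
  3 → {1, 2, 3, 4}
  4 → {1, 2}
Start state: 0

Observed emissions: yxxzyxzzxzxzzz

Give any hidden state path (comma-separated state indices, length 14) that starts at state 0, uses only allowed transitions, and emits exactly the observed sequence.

  t0 'y' -> {0,1}, take 0 (start)
  t1 'x' -> {2}, take 2 (0->2 ok)
  t2 'x' -> {2}, take 2 (2->2 ok)
  t3 'z' -> {3,4}, take 4 (2->4 ok)
  t4 'y' -> {0,1}, take 1 (4->1 ok)
  t5 'x' -> {2}, take 2 (1->2 ok)
  t6 'z' -> {3,4}, take 3 (2->3 ok)
  t7 'z' -> {3,4}, take 3 (3->3 ok)
  t8 'x' -> {2}, take 2 (3->2 ok)
  t9 'z' -> {3,4}, take 4 (2->4 ok)
  t10 'x' -> {2}, take 2 (4->2 ok)
  t11 'z' -> {3,4}, take 3 (2->3 ok)
  t12 'z' -> {3,4}, take 3 (3->3 ok)
  t13 'z' -> {3,4}, take 3 (3->3 ok)

0,2,2,4,1,2,3,3,2,4,2,3,3,3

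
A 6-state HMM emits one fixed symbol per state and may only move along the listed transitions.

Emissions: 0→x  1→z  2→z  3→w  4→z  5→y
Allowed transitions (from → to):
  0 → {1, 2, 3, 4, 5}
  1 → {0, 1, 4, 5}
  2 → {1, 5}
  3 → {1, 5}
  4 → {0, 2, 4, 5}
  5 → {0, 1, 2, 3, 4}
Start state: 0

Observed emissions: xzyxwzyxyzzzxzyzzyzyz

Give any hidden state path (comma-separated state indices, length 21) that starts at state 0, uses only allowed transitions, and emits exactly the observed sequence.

0,1,5,0,3,1,5,0,5,1,4,4,0,4,5,2,1,5,1,5,1

  0: obs=x cand={0} pick 0 [start]
  1: obs=z cand={1,2,4} pick 1 [0->1 ok]
  2: obs=y cand={5} pick 5 [1->5 ok]
  3: obs=x cand={0} pick 0 [5->0 ok]
  4: obs=w cand={3} pick 3 [0->3 ok]
  5: obs=z cand={1,2,4} pick 1 [3->1 ok]
  6: obs=y cand={5} pick 5 [1->5 ok]
  7: obs=x cand={0} pick 0 [5->0 ok]
  8: obs=y cand={5} pick 5 [0->5 ok]
  9: obs=z cand={1,2,4} pick 1 [5->1 ok]
  10: obs=z cand={1,2,4} pick 4 [1->4 ok]
  11: obs=z cand={1,2,4} pick 4 [4->4 ok]
  12: obs=x cand={0} pick 0 [4->0 ok]
  13: obs=z cand={1,2,4} pick 4 [0->4 ok]
  14: obs=y cand={5} pick 5 [4->5 ok]
  15: obs=z cand={1,2,4} pick 2 [5->2 ok]
  16: obs=z cand={1,2,4} pick 1 [2->1 ok]
  17: obs=y cand={5} pick 5 [1->5 ok]
  18: obs=z cand={1,2,4} pick 1 [5->1 ok]
  19: obs=y cand={5} pick 5 [1->5 ok]
  20: obs=z cand={1,2,4} pick 1 [5->1 ok]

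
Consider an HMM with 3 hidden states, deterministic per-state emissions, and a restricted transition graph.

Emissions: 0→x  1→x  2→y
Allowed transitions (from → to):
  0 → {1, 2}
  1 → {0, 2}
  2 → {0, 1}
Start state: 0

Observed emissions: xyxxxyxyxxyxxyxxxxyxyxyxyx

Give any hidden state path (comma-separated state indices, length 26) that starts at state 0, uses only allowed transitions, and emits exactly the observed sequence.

0,2,1,0,1,2,0,2,1,0,2,1,0,2,1,0,1,0,2,1,2,0,2,1,2,0

  [0] x  {0,1}  => 0  start
  [1] y  {2}  => 2  0->2 ok
  [2] x  {0,1}  => 1  2->1 ok
  [3] x  {0,1}  => 0  1->0 ok
  [4] x  {0,1}  => 1  0->1 ok
  [5] y  {2}  => 2  1->2 ok
  [6] x  {0,1}  => 0  2->0 ok
  [7] y  {2}  => 2  0->2 ok
  [8] x  {0,1}  => 1  2->1 ok
  [9] x  {0,1}  => 0  1->0 ok
  [10] y  {2}  => 2  0->2 ok
  [11] x  {0,1}  => 1  2->1 ok
  [12] x  {0,1}  => 0  1->0 ok
  [13] y  {2}  => 2  0->2 ok
  [14] x  {0,1}  => 1  2->1 ok
  [15] x  {0,1}  => 0  1->0 ok
  [16] x  {0,1}  => 1  0->1 ok
  [17] x  {0,1}  => 0  1->0 ok
  [18] y  {2}  => 2  0->2 ok
  [19] x  {0,1}  => 1  2->1 ok
  [20] y  {2}  => 2  1->2 ok
  [21] x  {0,1}  => 0  2->0 ok
  [22] y  {2}  => 2  0->2 ok
  [23] x  {0,1}  => 1  2->1 ok
  [24] y  {2}  => 2  1->2 ok
  [25] x  {0,1}  => 0  2->0 ok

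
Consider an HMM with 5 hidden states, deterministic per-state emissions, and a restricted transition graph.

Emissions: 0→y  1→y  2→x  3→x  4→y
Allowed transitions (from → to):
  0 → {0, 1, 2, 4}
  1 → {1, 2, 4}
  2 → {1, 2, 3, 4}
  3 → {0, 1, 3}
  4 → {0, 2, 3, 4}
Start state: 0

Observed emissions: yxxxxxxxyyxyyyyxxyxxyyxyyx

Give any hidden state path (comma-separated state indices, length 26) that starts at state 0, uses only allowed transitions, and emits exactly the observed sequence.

  t0 'y' -> {0,1,4}, take 0 (start)
  t1 'x' -> {2,3}, take 2 (0->2 ok)
  t2 'x' -> {2,3}, take 2 (2->2 ok)
  t3 'x' -> {2,3}, take 2 (2->2 ok)
  t4 'x' -> {2,3}, take 2 (2->2 ok)
  t5 'x' -> {2,3}, take 2 (2->2 ok)
  t6 'x' -> {2,3}, take 2 (2->2 ok)
  t7 'x' -> {2,3}, take 2 (2->2 ok)
  t8 'y' -> {0,1,4}, take 4 (2->4 ok)
  t9 'y' -> {0,1,4}, take 4 (4->4 ok)
  t10 'x' -> {2,3}, take 3 (4->3 ok)
  t11 'y' -> {0,1,4}, take 1 (3->1 ok)
  t12 'y' -> {0,1,4}, take 1 (1->1 ok)
  t13 'y' -> {0,1,4}, take 1 (1->1 ok)
  t14 'y' -> {0,1,4}, take 4 (1->4 ok)
  t15 'x' -> {2,3}, take 2 (4->2 ok)
  t16 'x' -> {2,3}, take 3 (2->3 ok)
  t17 'y' -> {0,1,4}, take 0 (3->0 ok)
  t18 'x' -> {2,3}, take 2 (0->2 ok)
  t19 'x' -> {2,3}, take 3 (2->3 ok)
  t20 'y' -> {0,1,4}, take 1 (3->1 ok)
  t21 'y' -> {0,1,4}, take 1 (1->1 ok)
  t22 'x' -> {2,3}, take 2 (1->2 ok)
  t23 'y' -> {0,1,4}, take 4 (2->4 ok)
  t24 'y' -> {0,1,4}, take 4 (4->4 ok)
  t25 'x' -> {2,3}, take 3 (4->3 ok)

0,2,2,2,2,2,2,2,4,4,3,1,1,1,4,2,3,0,2,3,1,1,2,4,4,3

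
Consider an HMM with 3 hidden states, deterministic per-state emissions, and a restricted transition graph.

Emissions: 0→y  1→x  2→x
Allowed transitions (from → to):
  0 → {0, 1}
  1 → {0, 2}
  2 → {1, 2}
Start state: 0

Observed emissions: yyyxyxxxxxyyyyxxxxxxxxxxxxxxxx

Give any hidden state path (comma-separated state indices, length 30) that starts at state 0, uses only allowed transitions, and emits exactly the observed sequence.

  t0 'y' -> {0}, take 0 (start)
  t1 'y' -> {0}, take 0 (0->0 ok)
  t2 'y' -> {0}, take 0 (0->0 ok)
  t3 'x' -> {1,2}, take 1 (0->1 ok)
  t4 'y' -> {0}, take 0 (1->0 ok)
  t5 'x' -> {1,2}, take 1 (0->1 ok)
  t6 'x' -> {1,2}, take 2 (1->2 ok)
  t7 'x' -> {1,2}, take 2 (2->2 ok)
  t8 'x' -> {1,2}, take 2 (2->2 ok)
  t9 'x' -> {1,2}, take 1 (2->1 ok)
  t10 'y' -> {0}, take 0 (1->0 ok)
  t11 'y' -> {0}, take 0 (0->0 ok)
  t12 'y' -> {0}, take 0 (0->0 ok)
  t13 'y' -> {0}, take 0 (0->0 ok)
  t14 'x' -> {1,2}, take 1 (0->1 ok)
  t15 'x' -> {1,2}, take 2 (1->2 ok)
  t16 'x' -> {1,2}, take 2 (2->2 ok)
  t17 'x' -> {1,2}, take 2 (2->2 ok)
  t18 'x' -> {1,2}, take 1 (2->1 ok)
  t19 'x' -> {1,2}, take 2 (1->2 ok)
  t20 'x' -> {1,2}, take 1 (2->1 ok)
  t21 'x' -> {1,2}, take 2 (1->2 ok)
  t22 'x' -> {1,2}, take 2 (2->2 ok)
  t23 'x' -> {1,2}, take 2 (2->2 ok)
  t24 'x' -> {1,2}, take 1 (2->1 ok)
  t25 'x' -> {1,2}, take 2 (1->2 ok)
  t26 'x' -> {1,2}, take 1 (2->1 ok)
  t27 'x' -> {1,2}, take 2 (1->2 ok)
  t28 'x' -> {1,2}, take 2 (2->2 ok)
  t29 'x' -> {1,2}, take 2 (2->2 ok)

0,0,0,1,0,1,2,2,2,1,0,0,0,0,1,2,2,2,1,2,1,2,2,2,1,2,1,2,2,2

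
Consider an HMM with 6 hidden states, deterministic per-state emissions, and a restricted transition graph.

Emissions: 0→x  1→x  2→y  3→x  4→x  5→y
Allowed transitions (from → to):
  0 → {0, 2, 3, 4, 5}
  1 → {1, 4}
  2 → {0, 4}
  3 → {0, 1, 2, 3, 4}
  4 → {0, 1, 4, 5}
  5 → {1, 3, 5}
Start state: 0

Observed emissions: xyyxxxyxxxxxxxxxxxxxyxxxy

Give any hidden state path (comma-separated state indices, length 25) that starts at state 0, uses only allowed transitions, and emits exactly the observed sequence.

  t0 'x' -> {0,1,3,4}, take 0 (start)
  t1 'y' -> {2,5}, take 5 (0->5 ok)
  t2 'y' -> {2,5}, take 5 (5->5 ok)
  t3 'x' -> {0,1,3,4}, take 1 (5->1 ok)
  t4 'x' -> {0,1,3,4}, take 4 (1->4 ok)
  t5 'x' -> {0,1,3,4}, take 0 (4->0 ok)
  t6 'y' -> {2,5}, take 2 (0->2 ok)
  t7 'x' -> {0,1,3,4}, take 4 (2->4 ok)
  t8 'x' -> {0,1,3,4}, take 4 (4->4 ok)
  t9 'x' -> {0,1,3,4}, take 0 (4->0 ok)
  t10 'x' -> {0,1,3,4}, take 0 (0->0 ok)
  t11 'x' -> {0,1,3,4}, take 3 (0->3 ok)
  t12 'x' -> {0,1,3,4}, take 4 (3->4 ok)
  t13 'x' -> {0,1,3,4}, take 1 (4->1 ok)
  t14 'x' -> {0,1,3,4}, take 1 (1->1 ok)
  t15 'x' -> {0,1,3,4}, take 1 (1->1 ok)
  t16 'x' -> {0,1,3,4}, take 4 (1->4 ok)
  t17 'x' -> {0,1,3,4}, take 4 (4->4 ok)
  t18 'x' -> {0,1,3,4}, take 4 (4->4 ok)
  t19 'x' -> {0,1,3,4}, take 0 (4->0 ok)
  t20 'y' -> {2,5}, take 5 (0->5 ok)
  t21 'x' -> {0,1,3,4}, take 1 (5->1 ok)
  t22 'x' -> {0,1,3,4}, take 4 (1->4 ok)
  t23 'x' -> {0,1,3,4}, take 4 (4->4 ok)
  t24 'y' -> {2,5}, take 5 (4->5 ok)

0,5,5,1,4,0,2,4,4,0,0,3,4,1,1,1,4,4,4,0,5,1,4,4,5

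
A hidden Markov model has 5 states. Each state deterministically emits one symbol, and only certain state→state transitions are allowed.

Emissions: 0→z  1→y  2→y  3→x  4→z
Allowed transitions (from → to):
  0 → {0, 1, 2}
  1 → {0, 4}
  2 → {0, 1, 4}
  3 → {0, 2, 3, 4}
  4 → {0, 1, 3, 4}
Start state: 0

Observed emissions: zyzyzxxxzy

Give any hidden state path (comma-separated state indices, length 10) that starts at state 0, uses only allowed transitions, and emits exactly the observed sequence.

0,1,0,1,4,3,3,3,0,2

  0: obs=z cand={0,4} pick 0 [start]
  1: obs=y cand={1,2} pick 1 [0->1 ok]
  2: obs=z cand={0,4} pick 0 [1->0 ok]
  3: obs=y cand={1,2} pick 1 [0->1 ok]
  4: obs=z cand={0,4} pick 4 [1->4 ok]
  5: obs=x cand={3} pick 3 [4->3 ok]
  6: obs=x cand={3} pick 3 [3->3 ok]
  7: obs=x cand={3} pick 3 [3->3 ok]
  8: obs=z cand={0,4} pick 0 [3->0 ok]
  9: obs=y cand={1,2} pick 2 [0->2 ok]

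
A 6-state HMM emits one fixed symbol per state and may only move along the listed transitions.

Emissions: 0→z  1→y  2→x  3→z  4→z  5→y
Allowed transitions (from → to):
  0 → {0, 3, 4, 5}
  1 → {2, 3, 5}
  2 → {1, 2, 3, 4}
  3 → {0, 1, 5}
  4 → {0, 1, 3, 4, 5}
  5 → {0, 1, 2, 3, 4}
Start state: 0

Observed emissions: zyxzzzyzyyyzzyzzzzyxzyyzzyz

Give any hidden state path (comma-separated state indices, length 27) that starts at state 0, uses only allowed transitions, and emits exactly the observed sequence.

0,5,2,3,0,4,1,3,5,1,5,4,0,5,4,4,0,0,5,2,4,1,5,0,3,1,3

  [0] z  {0,3,4}  => 0  start
  [1] y  {1,5}  => 5  0->5 ok
  [2] x  {2}  => 2  5->2 ok
  [3] z  {0,3,4}  => 3  2->3 ok
  [4] z  {0,3,4}  => 0  3->0 ok
  [5] z  {0,3,4}  => 4  0->4 ok
  [6] y  {1,5}  => 1  4->1 ok
  [7] z  {0,3,4}  => 3  1->3 ok
  [8] y  {1,5}  => 5  3->5 ok
  [9] y  {1,5}  => 1  5->1 ok
  [10] y  {1,5}  => 5  1->5 ok
  [11] z  {0,3,4}  => 4  5->4 ok
  [12] z  {0,3,4}  => 0  4->0 ok
  [13] y  {1,5}  => 5  0->5 ok
  [14] z  {0,3,4}  => 4  5->4 ok
  [15] z  {0,3,4}  => 4  4->4 ok
  [16] z  {0,3,4}  => 0  4->0 ok
  [17] z  {0,3,4}  => 0  0->0 ok
  [18] y  {1,5}  => 5  0->5 ok
  [19] x  {2}  => 2  5->2 ok
  [20] z  {0,3,4}  => 4  2->4 ok
  [21] y  {1,5}  => 1  4->1 ok
  [22] y  {1,5}  => 5  1->5 ok
  [23] z  {0,3,4}  => 0  5->0 ok
  [24] z  {0,3,4}  => 3  0->3 ok
  [25] y  {1,5}  => 1  3->1 ok
  [26] z  {0,3,4}  => 3  1->3 ok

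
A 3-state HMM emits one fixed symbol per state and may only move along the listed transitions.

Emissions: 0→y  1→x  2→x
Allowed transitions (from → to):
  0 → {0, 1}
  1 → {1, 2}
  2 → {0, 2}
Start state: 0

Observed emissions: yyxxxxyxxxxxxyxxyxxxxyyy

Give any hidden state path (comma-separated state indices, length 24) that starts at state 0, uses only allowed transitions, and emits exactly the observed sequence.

  pos 0: y in {0}, choose 0; start
  pos 1: y in {0}, choose 0; 0->0 ok
  pos 2: x in {1,2}, choose 1; 0->1 ok
  pos 3: x in {1,2}, choose 2; 1->2 ok
  pos 4: x in {1,2}, choose 2; 2->2 ok
  pos 5: x in {1,2}, choose 2; 2->2 ok
  pos 6: y in {0}, choose 0; 2->0 ok
  pos 7: x in {1,2}, choose 1; 0->1 ok
  pos 8: x in {1,2}, choose 1; 1->1 ok
  pos 9: x in {1,2}, choose 1; 1->1 ok
  pos 10: x in {1,2}, choose 1; 1->1 ok
  pos 11: x in {1,2}, choose 1; 1->1 ok
  pos 12: x in {1,2}, choose 2; 1->2 ok
  pos 13: y in {0}, choose 0; 2->0 ok
  pos 14: x in {1,2}, choose 1; 0->1 ok
  pos 15: x in {1,2}, choose 2; 1->2 ok
  pos 16: y in {0}, choose 0; 2->0 ok
  pos 17: x in {1,2}, choose 1; 0->1 ok
  pos 18: x in {1,2}, choose 1; 1->1 ok
  pos 19: x in {1,2}, choose 1; 1->1 ok
  pos 20: x in {1,2}, choose 2; 1->2 ok
  pos 21: y in {0}, choose 0; 2->0 ok
  pos 22: y in {0}, choose 0; 0->0 ok
  pos 23: y in {0}, choose 0; 0->0 ok

0,0,1,2,2,2,0,1,1,1,1,1,2,0,1,2,0,1,1,1,2,0,0,0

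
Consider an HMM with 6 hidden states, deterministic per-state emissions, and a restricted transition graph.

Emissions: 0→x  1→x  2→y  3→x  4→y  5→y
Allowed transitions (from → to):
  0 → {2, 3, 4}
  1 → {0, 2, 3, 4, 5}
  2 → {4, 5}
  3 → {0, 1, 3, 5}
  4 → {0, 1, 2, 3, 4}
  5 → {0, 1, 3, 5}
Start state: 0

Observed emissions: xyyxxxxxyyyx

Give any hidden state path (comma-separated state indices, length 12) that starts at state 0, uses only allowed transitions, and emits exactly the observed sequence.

0,2,5,3,1,3,1,0,2,5,5,3

  pos 0: x in {0,1,3}, choose 0; start
  pos 1: y in {2,4,5}, choose 2; 0->2 ok
  pos 2: y in {2,4,5}, choose 5; 2->5 ok
  pos 3: x in {0,1,3}, choose 3; 5->3 ok
  pos 4: x in {0,1,3}, choose 1; 3->1 ok
  pos 5: x in {0,1,3}, choose 3; 1->3 ok
  pos 6: x in {0,1,3}, choose 1; 3->1 ok
  pos 7: x in {0,1,3}, choose 0; 1->0 ok
  pos 8: y in {2,4,5}, choose 2; 0->2 ok
  pos 9: y in {2,4,5}, choose 5; 2->5 ok
  pos 10: y in {2,4,5}, choose 5; 5->5 ok
  pos 11: x in {0,1,3}, choose 3; 5->3 ok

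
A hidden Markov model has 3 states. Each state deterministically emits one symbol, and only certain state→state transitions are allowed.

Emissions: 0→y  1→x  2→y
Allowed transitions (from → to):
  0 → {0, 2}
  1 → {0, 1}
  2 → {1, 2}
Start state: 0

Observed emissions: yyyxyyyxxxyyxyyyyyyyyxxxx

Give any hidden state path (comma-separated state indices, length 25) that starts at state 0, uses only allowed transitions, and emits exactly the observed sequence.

  pos 0: y in {0,2}, choose 0; start
  pos 1: y in {0,2}, choose 0; 0->0 ok
  pos 2: y in {0,2}, choose 2; 0->2 ok
  pos 3: x in {1}, choose 1; 2->1 ok
  pos 4: y in {0,2}, choose 0; 1->0 ok
  pos 5: y in {0,2}, choose 0; 0->0 ok
  pos 6: y in {0,2}, choose 2; 0->2 ok
  pos 7: x in {1}, choose 1; 2->1 ok
  pos 8: x in {1}, choose 1; 1->1 ok
  pos 9: x in {1}, choose 1; 1->1 ok
  pos 10: y in {0,2}, choose 0; 1->0 ok
  pos 11: y in {0,2}, choose 2; 0->2 ok
  pos 12: x in {1}, choose 1; 2->1 ok
  pos 13: y in {0,2}, choose 0; 1->0 ok
  pos 14: y in {0,2}, choose 0; 0->0 ok
  pos 15: y in {0,2}, choose 0; 0->0 ok
  pos 16: y in {0,2}, choose 0; 0->0 ok
  pos 17: y in {0,2}, choose 0; 0->0 ok
  pos 18: y in {0,2}, choose 2; 0->2 ok
  pos 19: y in {0,2}, choose 2; 2->2 ok
  pos 20: y in {0,2}, choose 2; 2->2 ok
  pos 21: x in {1}, choose 1; 2->1 ok
  pos 22: x in {1}, choose 1; 1->1 ok
  pos 23: x in {1}, choose 1; 1->1 ok
  pos 24: x in {1}, choose 1; 1->1 ok

0,0,2,1,0,0,2,1,1,1,0,2,1,0,0,0,0,0,2,2,2,1,1,1,1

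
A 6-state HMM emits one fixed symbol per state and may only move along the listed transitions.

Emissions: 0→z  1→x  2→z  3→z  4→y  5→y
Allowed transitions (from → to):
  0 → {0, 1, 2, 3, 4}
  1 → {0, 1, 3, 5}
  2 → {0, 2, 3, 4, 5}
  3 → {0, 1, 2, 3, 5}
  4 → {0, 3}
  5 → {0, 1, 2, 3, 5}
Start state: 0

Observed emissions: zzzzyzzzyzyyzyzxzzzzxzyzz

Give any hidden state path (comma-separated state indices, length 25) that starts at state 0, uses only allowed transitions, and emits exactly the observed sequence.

  0: obs=z cand={0,2,3} pick 0 [start]
  1: obs=z cand={0,2,3} pick 2 [0->2 ok]
  2: obs=z cand={0,2,3} pick 3 [2->3 ok]
  3: obs=z cand={0,2,3} pick 2 [3->2 ok]
  4: obs=y cand={4,5} pick 5 [2->5 ok]
  5: obs=z cand={0,2,3} pick 2 [5->2 ok]
  6: obs=z cand={0,2,3} pick 2 [2->2 ok]
  7: obs=z cand={0,2,3} pick 0 [2->0 ok]
  8: obs=y cand={4,5} pick 4 [0->4 ok]
  9: obs=z cand={0,2,3} pick 3 [4->3 ok]
  10: obs=y cand={4,5} pick 5 [3->5 ok]
  11: obs=y cand={4,5} pick 5 [5->5 ok]
  12: obs=z cand={0,2,3} pick 0 [5->0 ok]
  13: obs=y cand={4,5} pick 4 [0->4 ok]
  14: obs=z cand={0,2,3} pick 0 [4->0 ok]
  15: obs=x cand={1} pick 1 [0->1 ok]
  16: obs=z cand={0,2,3} pick 3 [1->3 ok]
  17: obs=z cand={0,2,3} pick 0 [3->0 ok]
  18: obs=z cand={0,2,3} pick 3 [0->3 ok]
  19: obs=z cand={0,2,3} pick 3 [3->3 ok]
  20: obs=x cand={1} pick 1 [3->1 ok]
  21: obs=z cand={0,2,3} pick 0 [1->0 ok]
  22: obs=y cand={4,5} pick 4 [0->4 ok]
  23: obs=z cand={0,2,3} pick 0 [4->0 ok]
  24: obs=z cand={0,2,3} pick 3 [0->3 ok]

0,2,3,2,5,2,2,0,4,3,5,5,0,4,0,1,3,0,3,3,1,0,4,0,3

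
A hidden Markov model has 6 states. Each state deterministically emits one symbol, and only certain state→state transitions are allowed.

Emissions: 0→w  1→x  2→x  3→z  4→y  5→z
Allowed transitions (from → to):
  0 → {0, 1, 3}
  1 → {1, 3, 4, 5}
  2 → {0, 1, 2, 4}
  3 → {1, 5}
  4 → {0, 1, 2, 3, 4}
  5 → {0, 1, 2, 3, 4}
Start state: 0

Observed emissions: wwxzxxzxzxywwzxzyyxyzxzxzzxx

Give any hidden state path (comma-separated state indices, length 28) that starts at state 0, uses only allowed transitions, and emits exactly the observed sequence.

  pos 0: w in {0}, choose 0; start
  pos 1: w in {0}, choose 0; 0->0 ok
  pos 2: x in {1,2}, choose 1; 0->1 ok
  pos 3: z in {3,5}, choose 3; 1->3 ok
  pos 4: x in {1,2}, choose 1; 3->1 ok
  pos 5: x in {1,2}, choose 1; 1->1 ok
  pos 6: z in {3,5}, choose 3; 1->3 ok
  pos 7: x in {1,2}, choose 1; 3->1 ok
  pos 8: z in {3,5}, choose 3; 1->3 ok
  pos 9: x in {1,2}, choose 1; 3->1 ok
  pos 10: y in {4}, choose 4; 1->4 ok
  pos 11: w in {0}, choose 0; 4->0 ok
  pos 12: w in {0}, choose 0; 0->0 ok
  pos 13: z in {3,5}, choose 3; 0->3 ok
  pos 14: x in {1,2}, choose 1; 3->1 ok
  pos 15: z in {3,5}, choose 5; 1->5 ok
  pos 16: y in {4}, choose 4; 5->4 ok
  pos 17: y in {4}, choose 4; 4->4 ok
  pos 18: x in {1,2}, choose 2; 4->2 ok
  pos 19: y in {4}, choose 4; 2->4 ok
  pos 20: z in {3,5}, choose 3; 4->3 ok
  pos 21: x in {1,2}, choose 1; 3->1 ok
  pos 22: z in {3,5}, choose 3; 1->3 ok
  pos 23: x in {1,2}, choose 1; 3->1 ok
  pos 24: z in {3,5}, choose 3; 1->3 ok
  pos 25: z in {3,5}, choose 5; 3->5 ok
  pos 26: x in {1,2}, choose 2; 5->2 ok
  pos 27: x in {1,2}, choose 1; 2->1 ok

0,0,1,3,1,1,3,1,3,1,4,0,0,3,1,5,4,4,2,4,3,1,3,1,3,5,2,1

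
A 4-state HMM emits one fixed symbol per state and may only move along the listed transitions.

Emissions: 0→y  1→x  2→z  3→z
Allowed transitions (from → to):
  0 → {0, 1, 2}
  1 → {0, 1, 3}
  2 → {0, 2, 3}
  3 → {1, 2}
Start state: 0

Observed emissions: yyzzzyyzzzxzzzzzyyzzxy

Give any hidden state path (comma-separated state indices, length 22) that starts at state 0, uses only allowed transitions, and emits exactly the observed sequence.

  [0] y  {0}  => 0  start
  [1] y  {0}  => 0  0->0 ok
  [2] z  {2,3}  => 2  0->2 ok
  [3] z  {2,3}  => 2  2->2 ok
  [4] z  {2,3}  => 2  2->2 ok
  [5] y  {0}  => 0  2->0 ok
  [6] y  {0}  => 0  0->0 ok
  [7] z  {2,3}  => 2  0->2 ok
  [8] z  {2,3}  => 2  2->2 ok
  [9] z  {2,3}  => 3  2->3 ok
  [10] x  {1}  => 1  3->1 ok
  [11] z  {2,3}  => 3  1->3 ok
  [12] z  {2,3}  => 2  3->2 ok
  [13] z  {2,3}  => 2  2->2 ok
  [14] z  {2,3}  => 2  2->2 ok
  [15] z  {2,3}  => 2  2->2 ok
  [16] y  {0}  => 0  2->0 ok
  [17] y  {0}  => 0  0->0 ok
  [18] z  {2,3}  => 2  0->2 ok
  [19] z  {2,3}  => 3  2->3 ok
  [20] x  {1}  => 1  3->1 ok
  [21] y  {0}  => 0  1->0 ok

0,0,2,2,2,0,0,2,2,3,1,3,2,2,2,2,0,0,2,3,1,0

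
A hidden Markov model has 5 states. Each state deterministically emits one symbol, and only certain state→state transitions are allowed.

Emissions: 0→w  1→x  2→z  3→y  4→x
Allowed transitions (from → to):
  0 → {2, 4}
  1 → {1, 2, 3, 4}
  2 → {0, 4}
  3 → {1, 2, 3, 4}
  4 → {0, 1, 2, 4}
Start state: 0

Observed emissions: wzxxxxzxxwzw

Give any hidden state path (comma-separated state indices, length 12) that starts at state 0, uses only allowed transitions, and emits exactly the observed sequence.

  pos 0: w in {0}, choose 0; start
  pos 1: z in {2}, choose 2; 0->2 ok
  pos 2: x in {1,4}, choose 4; 2->4 ok
  pos 3: x in {1,4}, choose 4; 4->4 ok
  pos 4: x in {1,4}, choose 4; 4->4 ok
  pos 5: x in {1,4}, choose 1; 4->1 ok
  pos 6: z in {2}, choose 2; 1->2 ok
  pos 7: x in {1,4}, choose 4; 2->4 ok
  pos 8: x in {1,4}, choose 4; 4->4 ok
  pos 9: w in {0}, choose 0; 4->0 ok
  pos 10: z in {2}, choose 2; 0->2 ok
  pos 11: w in {0}, choose 0; 2->0 ok

0,2,4,4,4,1,2,4,4,0,2,0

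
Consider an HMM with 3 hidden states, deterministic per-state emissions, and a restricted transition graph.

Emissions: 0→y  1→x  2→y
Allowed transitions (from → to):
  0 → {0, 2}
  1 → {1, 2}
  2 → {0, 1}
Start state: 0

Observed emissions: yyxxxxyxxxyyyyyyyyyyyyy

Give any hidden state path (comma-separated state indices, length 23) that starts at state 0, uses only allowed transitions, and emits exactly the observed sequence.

0,2,1,1,1,1,2,1,1,1,2,0,0,0,2,0,0,0,2,0,0,0,0

  0: obs=y cand={0,2} pick 0 [start]
  1: obs=y cand={0,2} pick 2 [0->2 ok]
  2: obs=x cand={1} pick 1 [2->1 ok]
  3: obs=x cand={1} pick 1 [1->1 ok]
  4: obs=x cand={1} pick 1 [1->1 ok]
  5: obs=x cand={1} pick 1 [1->1 ok]
  6: obs=y cand={0,2} pick 2 [1->2 ok]
  7: obs=x cand={1} pick 1 [2->1 ok]
  8: obs=x cand={1} pick 1 [1->1 ok]
  9: obs=x cand={1} pick 1 [1->1 ok]
  10: obs=y cand={0,2} pick 2 [1->2 ok]
  11: obs=y cand={0,2} pick 0 [2->0 ok]
  12: obs=y cand={0,2} pick 0 [0->0 ok]
  13: obs=y cand={0,2} pick 0 [0->0 ok]
  14: obs=y cand={0,2} pick 2 [0->2 ok]
  15: obs=y cand={0,2} pick 0 [2->0 ok]
  16: obs=y cand={0,2} pick 0 [0->0 ok]
  17: obs=y cand={0,2} pick 0 [0->0 ok]
  18: obs=y cand={0,2} pick 2 [0->2 ok]
  19: obs=y cand={0,2} pick 0 [2->0 ok]
  20: obs=y cand={0,2} pick 0 [0->0 ok]
  21: obs=y cand={0,2} pick 0 [0->0 ok]
  22: obs=y cand={0,2} pick 0 [0->0 ok]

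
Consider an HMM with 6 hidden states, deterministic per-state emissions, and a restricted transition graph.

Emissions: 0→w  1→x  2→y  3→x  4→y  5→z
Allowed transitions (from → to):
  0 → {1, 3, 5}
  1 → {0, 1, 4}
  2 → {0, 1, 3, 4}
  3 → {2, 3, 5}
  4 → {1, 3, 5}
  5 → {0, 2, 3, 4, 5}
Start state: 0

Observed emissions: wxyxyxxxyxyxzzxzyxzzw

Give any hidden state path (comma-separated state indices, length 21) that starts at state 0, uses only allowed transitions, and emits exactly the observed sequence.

  [0] w  {0}  => 0  start
  [1] x  {1,3}  => 3  0->3 ok
  [2] y  {2,4}  => 2  3->2 ok
  [3] x  {1,3}  => 1  2->1 ok
  [4] y  {2,4}  => 4  1->4 ok
  [5] x  {1,3}  => 1  4->1 ok
  [6] x  {1,3}  => 1  1->1 ok
  [7] x  {1,3}  => 1  1->1 ok
  [8] y  {2,4}  => 4  1->4 ok
  [9] x  {1,3}  => 1  4->1 ok
  [10] y  {2,4}  => 4  1->4 ok
  [11] x  {1,3}  => 3  4->3 ok
  [12] z  {5}  => 5  3->5 ok
  [13] z  {5}  => 5  5->5 ok
  [14] x  {1,3}  => 3  5->3 ok
  [15] z  {5}  => 5  3->5 ok
  [16] y  {2,4}  => 2  5->2 ok
  [17] x  {1,3}  => 3  2->3 ok
  [18] z  {5}  => 5  3->5 ok
  [19] z  {5}  => 5  5->5 ok
  [20] w  {0}  => 0  5->0 ok

0,3,2,1,4,1,1,1,4,1,4,3,5,5,3,5,2,3,5,5,0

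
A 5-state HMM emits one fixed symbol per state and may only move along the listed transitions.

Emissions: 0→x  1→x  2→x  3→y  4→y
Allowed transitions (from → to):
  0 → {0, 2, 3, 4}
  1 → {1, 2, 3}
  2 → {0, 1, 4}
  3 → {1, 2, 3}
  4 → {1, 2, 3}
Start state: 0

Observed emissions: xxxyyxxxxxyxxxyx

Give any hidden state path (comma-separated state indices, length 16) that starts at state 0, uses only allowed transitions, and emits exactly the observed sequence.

  t0 'x' -> {0,1,2}, take 0 (start)
  t1 'x' -> {0,1,2}, take 2 (0->2 ok)
  t2 'x' -> {0,1,2}, take 1 (2->1 ok)
  t3 'y' -> {3,4}, take 3 (1->3 ok)
  t4 'y' -> {3,4}, take 3 (3->3 ok)
  t5 'x' -> {0,1,2}, take 2 (3->2 ok)
  t6 'x' -> {0,1,2}, take 0 (2->0 ok)
  t7 'x' -> {0,1,2}, take 2 (0->2 ok)
  t8 'x' -> {0,1,2}, take 1 (2->1 ok)
  t9 'x' -> {0,1,2}, take 2 (1->2 ok)
  t10 'y' -> {3,4}, take 4 (2->4 ok)
  t11 'x' -> {0,1,2}, take 1 (4->1 ok)
  t12 'x' -> {0,1,2}, take 2 (1->2 ok)
  t13 'x' -> {0,1,2}, take 0 (2->0 ok)
  t14 'y' -> {3,4}, take 3 (0->3 ok)
  t15 'x' -> {0,1,2}, take 2 (3->2 ok)

0,2,1,3,3,2,0,2,1,2,4,1,2,0,3,2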